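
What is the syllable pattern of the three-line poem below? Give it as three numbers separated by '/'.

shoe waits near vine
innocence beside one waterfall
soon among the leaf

Line 1: shoe(1) + waits(1) + near(1) + vine(1) = 4
Line 2: innocence(3) + beside(2) + one(1) + waterfall(3) = 9
Line 3: soon(1) + among(2) + the(1) + leaf(1) = 5

4/9/5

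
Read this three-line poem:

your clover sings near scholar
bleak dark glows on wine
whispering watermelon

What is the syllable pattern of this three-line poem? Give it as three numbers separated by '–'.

Line 1: your (1), clover (2), sings (1), near (1), scholar (2) → 7
Line 2: bleak (1), dark (1), glows (1), on (1), wine (1) → 5
Line 3: whispering (3), watermelon (4) → 7

7–5–7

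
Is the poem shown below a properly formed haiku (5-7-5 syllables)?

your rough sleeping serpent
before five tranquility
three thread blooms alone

Line 1: your (1), rough (1), sleeping (2), serpent (2) → 6 (expected 5)
Line 2: before (2), five (1), tranquility (4) → 7 ✓
Line 3: three (1), thread (1), blooms (1), alone (2) → 5 ✓

No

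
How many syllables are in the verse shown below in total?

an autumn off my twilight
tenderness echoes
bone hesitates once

17

Line 1: "an autumn off my twilight": 1+2+1+1+2 = 7
Line 2: "tenderness echoes": 3+2 = 5
Line 3: "bone hesitates once": 1+3+1 = 5
Total: 7 + 5 + 5 = 17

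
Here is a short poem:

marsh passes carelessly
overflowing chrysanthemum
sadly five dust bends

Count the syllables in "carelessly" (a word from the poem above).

"carelessly" has 3 syllables.

3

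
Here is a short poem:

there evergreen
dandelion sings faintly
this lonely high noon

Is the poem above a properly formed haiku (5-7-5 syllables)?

Line 1: there (1), evergreen (3) → 4 (expected 5)
Line 2: dandelion (4), sings (1), faintly (2) → 7 ✓
Line 3: this (1), lonely (2), high (1), noon (1) → 5 ✓

No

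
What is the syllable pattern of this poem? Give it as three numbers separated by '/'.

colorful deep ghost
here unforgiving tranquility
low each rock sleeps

Line 1: colorful (3), deep (1), ghost (1) → 5
Line 2: here (1), unforgiving (4), tranquility (4) → 9
Line 3: low (1), each (1), rock (1), sleeps (1) → 4

5/9/4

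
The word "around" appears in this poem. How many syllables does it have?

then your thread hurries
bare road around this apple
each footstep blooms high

"around" has 2 syllables.

2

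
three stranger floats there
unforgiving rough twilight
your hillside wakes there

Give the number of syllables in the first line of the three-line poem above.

5

The first line: three(1) + stranger(2) + floats(1) + there(1) = 5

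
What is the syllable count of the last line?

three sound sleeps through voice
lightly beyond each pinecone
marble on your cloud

5

The last line: marble (2), on (1), your (1), cloud (1) → 5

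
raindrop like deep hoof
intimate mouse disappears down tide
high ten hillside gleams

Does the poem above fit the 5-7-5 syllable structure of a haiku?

Line 1: raindrop (2), like (1), deep (1), hoof (1) → 5 ✓
Line 2: intimate (3), mouse (1), disappears (3), down (1), tide (1) → 9 (expected 7)
Line 3: high (1), ten (1), hillside (2), gleams (1) → 5 ✓

No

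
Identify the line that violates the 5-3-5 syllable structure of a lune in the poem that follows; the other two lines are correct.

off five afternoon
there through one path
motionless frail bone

Line 1: off(1) + five(1) + afternoon(3) = 5 ✓
Line 2: there(1) + through(1) + one(1) + path(1) = 4 (expected 3)
Line 3: motionless(3) + frail(1) + bone(1) = 5 ✓

Line 2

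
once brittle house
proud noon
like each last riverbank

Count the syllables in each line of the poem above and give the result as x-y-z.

4-2-6

Line 1: once(1) + brittle(2) + house(1) = 4
Line 2: proud(1) + noon(1) = 2
Line 3: like(1) + each(1) + last(1) + riverbank(3) = 6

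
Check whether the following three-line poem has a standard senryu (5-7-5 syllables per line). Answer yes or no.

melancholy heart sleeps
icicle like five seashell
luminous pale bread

Line 1: melancholy(4) + heart(1) + sleeps(1) = 6 (expected 5)
Line 2: icicle(3) + like(1) + five(1) + seashell(2) = 7 ✓
Line 3: luminous(3) + pale(1) + bread(1) = 5 ✓

No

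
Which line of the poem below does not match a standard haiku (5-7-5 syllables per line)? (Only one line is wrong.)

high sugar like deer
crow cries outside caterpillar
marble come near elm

Line 2

Line 1: high (1), sugar (2), like (1), deer (1) → 5 ✓
Line 2: crow (1), cries (1), outside (2), caterpillar (4) → 8 (expected 7)
Line 3: marble (2), come (1), near (1), elm (1) → 5 ✓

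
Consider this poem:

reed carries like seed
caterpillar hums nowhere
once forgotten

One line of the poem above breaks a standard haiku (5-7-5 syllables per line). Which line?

Line 1: "reed carries like seed": 1+2+1+1 = 5 ✓
Line 2: "caterpillar hums nowhere": 4+1+2 = 7 ✓
Line 3: "once forgotten": 1+3 = 4 (expected 5)

Line 3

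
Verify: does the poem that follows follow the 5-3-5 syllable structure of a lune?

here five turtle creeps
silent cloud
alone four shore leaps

Line 1: here(1) + five(1) + turtle(2) + creeps(1) = 5 ✓
Line 2: silent(2) + cloud(1) = 3 ✓
Line 3: alone(2) + four(1) + shore(1) + leaps(1) = 5 ✓

Yes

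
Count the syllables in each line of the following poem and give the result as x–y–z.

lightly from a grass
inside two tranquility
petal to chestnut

5–7–5

Line 1: lightly (2), from (1), a (1), grass (1) → 5
Line 2: inside (2), two (1), tranquility (4) → 7
Line 3: petal (2), to (1), chestnut (2) → 5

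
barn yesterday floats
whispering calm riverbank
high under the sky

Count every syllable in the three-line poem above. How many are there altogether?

17

Line 1: barn(1) + yesterday(3) + floats(1) = 5
Line 2: whispering(3) + calm(1) + riverbank(3) = 7
Line 3: high(1) + under(2) + the(1) + sky(1) = 5
Total: 5 + 7 + 5 = 17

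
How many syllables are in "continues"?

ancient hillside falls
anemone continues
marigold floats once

3

"continues" has 3 syllables.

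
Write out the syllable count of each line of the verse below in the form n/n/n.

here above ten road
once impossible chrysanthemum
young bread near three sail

5/9/5

Line 1: "here above ten road": 1+2+1+1 = 5
Line 2: "once impossible chrysanthemum": 1+4+4 = 9
Line 3: "young bread near three sail": 1+1+1+1+1 = 5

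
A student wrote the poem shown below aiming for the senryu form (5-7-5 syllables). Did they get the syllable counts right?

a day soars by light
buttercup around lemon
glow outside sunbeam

Line 1: a(1) + day(1) + soars(1) + by(1) + light(1) = 5 ✓
Line 2: buttercup(3) + around(2) + lemon(2) = 7 ✓
Line 3: glow(1) + outside(2) + sunbeam(2) = 5 ✓

Yes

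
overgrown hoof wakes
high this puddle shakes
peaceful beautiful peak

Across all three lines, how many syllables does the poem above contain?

16

Line 1: overgrown(3) + hoof(1) + wakes(1) = 5
Line 2: high(1) + this(1) + puddle(2) + shakes(1) = 5
Line 3: peaceful(2) + beautiful(3) + peak(1) = 6
Total: 5 + 5 + 6 = 16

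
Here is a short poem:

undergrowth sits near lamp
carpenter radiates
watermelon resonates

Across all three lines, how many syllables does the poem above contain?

Line 1: "undergrowth sits near lamp": 3+1+1+1 = 6
Line 2: "carpenter radiates": 3+3 = 6
Line 3: "watermelon resonates": 4+3 = 7
Total: 6 + 6 + 7 = 19

19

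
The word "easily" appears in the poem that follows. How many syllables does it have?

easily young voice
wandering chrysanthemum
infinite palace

3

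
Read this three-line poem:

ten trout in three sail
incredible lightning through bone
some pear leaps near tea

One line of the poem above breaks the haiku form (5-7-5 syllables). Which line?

Line 1: "ten trout in three sail": 1+1+1+1+1 = 5 ✓
Line 2: "incredible lightning through bone": 4+2+1+1 = 8 (expected 7)
Line 3: "some pear leaps near tea": 1+1+1+1+1 = 5 ✓

Line 2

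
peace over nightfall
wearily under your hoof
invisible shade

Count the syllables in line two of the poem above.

7

Line two: wearily(3) + under(2) + your(1) + hoof(1) = 7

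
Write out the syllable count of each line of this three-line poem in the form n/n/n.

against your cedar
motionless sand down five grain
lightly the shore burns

5/7/5

Line 1: against(2) + your(1) + cedar(2) = 5
Line 2: motionless(3) + sand(1) + down(1) + five(1) + grain(1) = 7
Line 3: lightly(2) + the(1) + shore(1) + burns(1) = 5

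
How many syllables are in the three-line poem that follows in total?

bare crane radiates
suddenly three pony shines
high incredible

Line 1: bare(1) + crane(1) + radiates(3) = 5
Line 2: suddenly(3) + three(1) + pony(2) + shines(1) = 7
Line 3: high(1) + incredible(4) = 5
Total: 5 + 7 + 5 = 17

17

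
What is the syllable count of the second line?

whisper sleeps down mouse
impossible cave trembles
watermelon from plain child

7

The second line: "impossible cave trembles": 4+1+2 = 7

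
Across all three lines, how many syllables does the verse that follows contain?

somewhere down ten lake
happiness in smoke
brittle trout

Line 1: somewhere(2) + down(1) + ten(1) + lake(1) = 5
Line 2: happiness(3) + in(1) + smoke(1) = 5
Line 3: brittle(2) + trout(1) = 3
Total: 5 + 5 + 3 = 13

13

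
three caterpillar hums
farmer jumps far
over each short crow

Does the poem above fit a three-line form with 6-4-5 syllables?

Yes

Line 1: "three caterpillar hums": 1+4+1 = 6 ✓
Line 2: "farmer jumps far": 2+1+1 = 4 ✓
Line 3: "over each short crow": 2+1+1+1 = 5 ✓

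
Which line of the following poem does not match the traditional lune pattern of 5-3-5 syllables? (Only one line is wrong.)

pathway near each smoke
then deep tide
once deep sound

Line 3

Line 1: "pathway near each smoke": 2+1+1+1 = 5 ✓
Line 2: "then deep tide": 1+1+1 = 3 ✓
Line 3: "once deep sound": 1+1+1 = 3 (expected 5)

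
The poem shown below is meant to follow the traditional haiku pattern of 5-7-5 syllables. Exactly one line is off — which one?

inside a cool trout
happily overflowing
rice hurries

The third line

Line 1: inside(2) + a(1) + cool(1) + trout(1) = 5 ✓
Line 2: happily(3) + overflowing(4) = 7 ✓
Line 3: rice(1) + hurries(2) = 3 (expected 5)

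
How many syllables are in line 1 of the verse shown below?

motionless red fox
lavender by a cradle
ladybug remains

Line 1: "motionless red fox": 3+1+1 = 5

5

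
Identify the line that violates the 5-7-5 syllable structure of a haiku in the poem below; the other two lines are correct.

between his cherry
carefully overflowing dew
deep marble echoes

The second line

Line 1: between(2) + his(1) + cherry(2) = 5 ✓
Line 2: carefully(3) + overflowing(4) + dew(1) = 8 (expected 7)
Line 3: deep(1) + marble(2) + echoes(2) = 5 ✓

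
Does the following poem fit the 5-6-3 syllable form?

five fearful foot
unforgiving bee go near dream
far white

No

Line 1: "five fearful foot": 1+2+1 = 4 (expected 5)
Line 2: "unforgiving bee go near dream": 4+1+1+1+1 = 8 (expected 6)
Line 3: "far white": 1+1 = 2 (expected 3)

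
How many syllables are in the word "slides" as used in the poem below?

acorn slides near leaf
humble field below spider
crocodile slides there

"slides" has 1 syllable.

1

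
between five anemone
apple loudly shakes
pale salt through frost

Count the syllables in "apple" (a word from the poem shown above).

2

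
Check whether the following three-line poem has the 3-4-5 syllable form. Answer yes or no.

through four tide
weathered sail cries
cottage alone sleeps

Yes

Line 1: through (1), four (1), tide (1) → 3 ✓
Line 2: weathered (2), sail (1), cries (1) → 4 ✓
Line 3: cottage (2), alone (2), sleeps (1) → 5 ✓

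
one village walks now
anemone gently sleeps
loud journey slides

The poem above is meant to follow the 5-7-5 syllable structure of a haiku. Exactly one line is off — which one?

Line 1: one (1), village (2), walks (1), now (1) → 5 ✓
Line 2: anemone (4), gently (2), sleeps (1) → 7 ✓
Line 3: loud (1), journey (2), slides (1) → 4 (expected 5)

The third line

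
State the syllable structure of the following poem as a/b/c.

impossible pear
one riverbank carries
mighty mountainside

Line 1: impossible(4) + pear(1) = 5
Line 2: one(1) + riverbank(3) + carries(2) = 6
Line 3: mighty(2) + mountainside(3) = 5

5/6/5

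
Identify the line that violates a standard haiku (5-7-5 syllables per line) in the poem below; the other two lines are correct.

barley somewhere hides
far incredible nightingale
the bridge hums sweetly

Line 1: barley (2), somewhere (2), hides (1) → 5 ✓
Line 2: far (1), incredible (4), nightingale (3) → 8 (expected 7)
Line 3: the (1), bridge (1), hums (1), sweetly (2) → 5 ✓

The second line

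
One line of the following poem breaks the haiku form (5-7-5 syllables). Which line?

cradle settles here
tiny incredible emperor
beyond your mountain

Line 1: cradle(2) + settles(2) + here(1) = 5 ✓
Line 2: tiny(2) + incredible(4) + emperor(3) = 9 (expected 7)
Line 3: beyond(2) + your(1) + mountain(2) = 5 ✓

The second line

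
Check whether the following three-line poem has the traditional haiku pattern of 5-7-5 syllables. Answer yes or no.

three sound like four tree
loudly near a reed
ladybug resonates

No

Line 1: three (1), sound (1), like (1), four (1), tree (1) → 5 ✓
Line 2: loudly (2), near (1), a (1), reed (1) → 5 (expected 7)
Line 3: ladybug (3), resonates (3) → 6 (expected 5)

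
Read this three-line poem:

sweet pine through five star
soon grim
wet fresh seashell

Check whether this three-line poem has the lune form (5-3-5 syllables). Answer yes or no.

Line 1: sweet(1) + pine(1) + through(1) + five(1) + star(1) = 5 ✓
Line 2: soon(1) + grim(1) = 2 (expected 3)
Line 3: wet(1) + fresh(1) + seashell(2) = 4 (expected 5)

No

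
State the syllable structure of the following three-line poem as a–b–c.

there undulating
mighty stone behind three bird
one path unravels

5–7–5

Line 1: there (1), undulating (4) → 5
Line 2: mighty (2), stone (1), behind (2), three (1), bird (1) → 7
Line 3: one (1), path (1), unravels (3) → 5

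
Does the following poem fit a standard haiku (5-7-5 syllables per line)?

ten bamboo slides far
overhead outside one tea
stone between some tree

Yes

Line 1: ten (1), bamboo (2), slides (1), far (1) → 5 ✓
Line 2: overhead (3), outside (2), one (1), tea (1) → 7 ✓
Line 3: stone (1), between (2), some (1), tree (1) → 5 ✓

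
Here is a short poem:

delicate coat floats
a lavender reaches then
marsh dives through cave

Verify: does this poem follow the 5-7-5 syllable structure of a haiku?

No

Line 1: delicate(3) + coat(1) + floats(1) = 5 ✓
Line 2: a(1) + lavender(3) + reaches(2) + then(1) = 7 ✓
Line 3: marsh(1) + dives(1) + through(1) + cave(1) = 4 (expected 5)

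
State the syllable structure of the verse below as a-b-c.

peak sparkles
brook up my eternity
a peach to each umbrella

Line 1: peak (1), sparkles (2) → 3
Line 2: brook (1), up (1), my (1), eternity (4) → 7
Line 3: a (1), peach (1), to (1), each (1), umbrella (3) → 7

3-7-7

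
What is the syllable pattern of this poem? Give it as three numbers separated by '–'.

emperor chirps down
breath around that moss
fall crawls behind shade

5–5–5

Line 1: emperor(3) + chirps(1) + down(1) = 5
Line 2: breath(1) + around(2) + that(1) + moss(1) = 5
Line 3: fall(1) + crawls(1) + behind(2) + shade(1) = 5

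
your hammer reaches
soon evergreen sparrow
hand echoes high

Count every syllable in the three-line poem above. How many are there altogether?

15

Line 1: your (1), hammer (2), reaches (2) → 5
Line 2: soon (1), evergreen (3), sparrow (2) → 6
Line 3: hand (1), echoes (2), high (1) → 4
Total: 5 + 6 + 4 = 15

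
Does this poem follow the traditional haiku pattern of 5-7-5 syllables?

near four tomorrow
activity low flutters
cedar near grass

No

Line 1: "near four tomorrow": 1+1+3 = 5 ✓
Line 2: "activity low flutters": 4+1+2 = 7 ✓
Line 3: "cedar near grass": 2+1+1 = 4 (expected 5)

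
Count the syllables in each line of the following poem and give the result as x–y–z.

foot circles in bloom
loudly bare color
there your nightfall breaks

Line 1: foot(1) + circles(2) + in(1) + bloom(1) = 5
Line 2: loudly(2) + bare(1) + color(2) = 5
Line 3: there(1) + your(1) + nightfall(2) + breaks(1) = 5

5–5–5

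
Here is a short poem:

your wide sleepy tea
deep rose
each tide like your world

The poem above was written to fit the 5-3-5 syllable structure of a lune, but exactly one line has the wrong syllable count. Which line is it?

The second line

Line 1: your(1) + wide(1) + sleepy(2) + tea(1) = 5 ✓
Line 2: deep(1) + rose(1) = 2 (expected 3)
Line 3: each(1) + tide(1) + like(1) + your(1) + world(1) = 5 ✓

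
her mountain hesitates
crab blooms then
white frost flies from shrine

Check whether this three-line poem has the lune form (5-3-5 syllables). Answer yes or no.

Line 1: her (1), mountain (2), hesitates (3) → 6 (expected 5)
Line 2: crab (1), blooms (1), then (1) → 3 ✓
Line 3: white (1), frost (1), flies (1), from (1), shrine (1) → 5 ✓

No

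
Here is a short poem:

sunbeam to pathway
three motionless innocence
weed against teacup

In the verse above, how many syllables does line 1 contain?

Line 1: sunbeam(2) + to(1) + pathway(2) = 5

5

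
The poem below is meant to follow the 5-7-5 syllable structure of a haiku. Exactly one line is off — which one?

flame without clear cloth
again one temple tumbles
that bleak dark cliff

The third line

Line 1: flame(1) + without(2) + clear(1) + cloth(1) = 5 ✓
Line 2: again(2) + one(1) + temple(2) + tumbles(2) = 7 ✓
Line 3: that(1) + bleak(1) + dark(1) + cliff(1) = 4 (expected 5)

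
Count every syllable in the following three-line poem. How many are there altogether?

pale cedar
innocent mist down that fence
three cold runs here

Line 1: "pale cedar": 1+2 = 3
Line 2: "innocent mist down that fence": 3+1+1+1+1 = 7
Line 3: "three cold runs here": 1+1+1+1 = 4
Total: 3 + 7 + 4 = 14

14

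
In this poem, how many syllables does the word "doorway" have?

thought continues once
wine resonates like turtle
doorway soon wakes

2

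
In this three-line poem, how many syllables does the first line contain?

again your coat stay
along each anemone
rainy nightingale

5

The first line: again (2), your (1), coat (1), stay (1) → 5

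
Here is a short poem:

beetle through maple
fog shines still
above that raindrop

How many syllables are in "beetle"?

2

"beetle" has 2 syllables.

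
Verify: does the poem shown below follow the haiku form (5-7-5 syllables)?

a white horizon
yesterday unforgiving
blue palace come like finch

No

Line 1: "a white horizon": 1+1+3 = 5 ✓
Line 2: "yesterday unforgiving": 3+4 = 7 ✓
Line 3: "blue palace come like finch": 1+2+1+1+1 = 6 (expected 5)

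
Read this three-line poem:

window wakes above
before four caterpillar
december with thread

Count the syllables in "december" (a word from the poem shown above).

3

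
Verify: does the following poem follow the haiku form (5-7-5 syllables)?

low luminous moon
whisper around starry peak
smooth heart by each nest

Line 1: "low luminous moon": 1+3+1 = 5 ✓
Line 2: "whisper around starry peak": 2+2+2+1 = 7 ✓
Line 3: "smooth heart by each nest": 1+1+1+1+1 = 5 ✓

Yes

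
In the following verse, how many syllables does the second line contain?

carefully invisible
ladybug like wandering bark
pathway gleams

8

The second line: ladybug (3), like (1), wandering (3), bark (1) → 8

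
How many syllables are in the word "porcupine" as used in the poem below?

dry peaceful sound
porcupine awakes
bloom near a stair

3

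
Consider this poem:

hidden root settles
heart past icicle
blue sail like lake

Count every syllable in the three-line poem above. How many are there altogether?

Line 1: hidden(2) + root(1) + settles(2) = 5
Line 2: heart(1) + past(1) + icicle(3) = 5
Line 3: blue(1) + sail(1) + like(1) + lake(1) = 4
Total: 5 + 5 + 4 = 14

14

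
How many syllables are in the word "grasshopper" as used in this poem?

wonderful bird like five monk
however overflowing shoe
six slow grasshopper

3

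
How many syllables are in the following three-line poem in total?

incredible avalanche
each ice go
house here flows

Line 1: "incredible avalanche": 4+3 = 7
Line 2: "each ice go": 1+1+1 = 3
Line 3: "house here flows": 1+1+1 = 3
Total: 7 + 3 + 3 = 13

13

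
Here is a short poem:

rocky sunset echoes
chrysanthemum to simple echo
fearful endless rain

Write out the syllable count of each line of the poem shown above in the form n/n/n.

Line 1: rocky (2), sunset (2), echoes (2) → 6
Line 2: chrysanthemum (4), to (1), simple (2), echo (2) → 9
Line 3: fearful (2), endless (2), rain (1) → 5

6/9/5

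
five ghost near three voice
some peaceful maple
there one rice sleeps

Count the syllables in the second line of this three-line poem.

The second line: some (1), peaceful (2), maple (2) → 5

5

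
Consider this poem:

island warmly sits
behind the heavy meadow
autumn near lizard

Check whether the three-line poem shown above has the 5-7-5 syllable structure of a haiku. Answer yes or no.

Line 1: "island warmly sits": 2+2+1 = 5 ✓
Line 2: "behind the heavy meadow": 2+1+2+2 = 7 ✓
Line 3: "autumn near lizard": 2+1+2 = 5 ✓

Yes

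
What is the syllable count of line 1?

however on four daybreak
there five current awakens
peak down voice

7

Line 1: "however on four daybreak": 3+1+1+2 = 7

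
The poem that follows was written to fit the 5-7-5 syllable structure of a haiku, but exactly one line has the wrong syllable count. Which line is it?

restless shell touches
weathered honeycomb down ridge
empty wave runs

Line 1: restless(2) + shell(1) + touches(2) = 5 ✓
Line 2: weathered(2) + honeycomb(3) + down(1) + ridge(1) = 7 ✓
Line 3: empty(2) + wave(1) + runs(1) = 4 (expected 5)

The third line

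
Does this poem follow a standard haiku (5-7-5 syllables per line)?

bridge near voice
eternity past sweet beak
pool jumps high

Line 1: bridge (1), near (1), voice (1) → 3 (expected 5)
Line 2: eternity (4), past (1), sweet (1), beak (1) → 7 ✓
Line 3: pool (1), jumps (1), high (1) → 3 (expected 5)

No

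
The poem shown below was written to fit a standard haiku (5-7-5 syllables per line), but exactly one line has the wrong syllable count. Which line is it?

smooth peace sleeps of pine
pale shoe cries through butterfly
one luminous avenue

The third line

Line 1: smooth(1) + peace(1) + sleeps(1) + of(1) + pine(1) = 5 ✓
Line 2: pale(1) + shoe(1) + cries(1) + through(1) + butterfly(3) = 7 ✓
Line 3: one(1) + luminous(3) + avenue(3) = 7 (expected 5)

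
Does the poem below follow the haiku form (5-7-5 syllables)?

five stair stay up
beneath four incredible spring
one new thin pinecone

No

Line 1: five(1) + stair(1) + stay(1) + up(1) = 4 (expected 5)
Line 2: beneath(2) + four(1) + incredible(4) + spring(1) = 8 (expected 7)
Line 3: one(1) + new(1) + thin(1) + pinecone(2) = 5 ✓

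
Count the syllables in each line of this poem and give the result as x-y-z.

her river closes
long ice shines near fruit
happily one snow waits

5-5-6

Line 1: her(1) + river(2) + closes(2) = 5
Line 2: long(1) + ice(1) + shines(1) + near(1) + fruit(1) = 5
Line 3: happily(3) + one(1) + snow(1) + waits(1) = 6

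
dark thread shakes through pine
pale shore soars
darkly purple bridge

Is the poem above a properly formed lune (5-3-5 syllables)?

Yes

Line 1: dark (1), thread (1), shakes (1), through (1), pine (1) → 5 ✓
Line 2: pale (1), shore (1), soars (1) → 3 ✓
Line 3: darkly (2), purple (2), bridge (1) → 5 ✓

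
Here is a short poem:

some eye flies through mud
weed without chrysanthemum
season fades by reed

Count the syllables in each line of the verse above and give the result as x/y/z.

5/7/5

Line 1: some(1) + eye(1) + flies(1) + through(1) + mud(1) = 5
Line 2: weed(1) + without(2) + chrysanthemum(4) = 7
Line 3: season(2) + fades(1) + by(1) + reed(1) = 5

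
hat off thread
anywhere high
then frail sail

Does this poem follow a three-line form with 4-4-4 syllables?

No

Line 1: hat(1) + off(1) + thread(1) = 3 (expected 4)
Line 2: anywhere(3) + high(1) = 4 ✓
Line 3: then(1) + frail(1) + sail(1) = 3 (expected 4)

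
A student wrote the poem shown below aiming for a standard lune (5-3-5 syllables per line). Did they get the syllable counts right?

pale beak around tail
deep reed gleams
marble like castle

Line 1: pale (1), beak (1), around (2), tail (1) → 5 ✓
Line 2: deep (1), reed (1), gleams (1) → 3 ✓
Line 3: marble (2), like (1), castle (2) → 5 ✓

Yes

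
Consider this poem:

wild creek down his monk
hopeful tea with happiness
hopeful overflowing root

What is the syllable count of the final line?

7

The final line: "hopeful overflowing root": 2+4+1 = 7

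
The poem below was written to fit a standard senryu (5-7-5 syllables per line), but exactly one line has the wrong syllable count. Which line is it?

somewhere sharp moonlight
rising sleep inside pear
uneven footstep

Line 2

Line 1: "somewhere sharp moonlight": 2+1+2 = 5 ✓
Line 2: "rising sleep inside pear": 2+1+2+1 = 6 (expected 7)
Line 3: "uneven footstep": 3+2 = 5 ✓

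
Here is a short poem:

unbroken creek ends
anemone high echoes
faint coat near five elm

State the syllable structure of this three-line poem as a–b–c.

Line 1: unbroken(3) + creek(1) + ends(1) = 5
Line 2: anemone(4) + high(1) + echoes(2) = 7
Line 3: faint(1) + coat(1) + near(1) + five(1) + elm(1) = 5

5–7–5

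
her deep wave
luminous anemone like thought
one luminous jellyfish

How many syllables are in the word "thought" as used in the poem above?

1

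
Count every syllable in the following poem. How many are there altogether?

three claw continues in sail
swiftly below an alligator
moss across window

21

Line 1: "three claw continues in sail": 1+1+3+1+1 = 7
Line 2: "swiftly below an alligator": 2+2+1+4 = 9
Line 3: "moss across window": 1+2+2 = 5
Total: 7 + 9 + 5 = 21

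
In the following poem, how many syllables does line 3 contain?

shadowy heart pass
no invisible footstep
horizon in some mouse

6

Line 3: "horizon in some mouse": 3+1+1+1 = 6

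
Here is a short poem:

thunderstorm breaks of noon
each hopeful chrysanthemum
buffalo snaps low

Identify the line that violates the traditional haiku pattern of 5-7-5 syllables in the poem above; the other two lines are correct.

Line 1: thunderstorm(3) + breaks(1) + of(1) + noon(1) = 6 (expected 5)
Line 2: each(1) + hopeful(2) + chrysanthemum(4) = 7 ✓
Line 3: buffalo(3) + snaps(1) + low(1) = 5 ✓

The first line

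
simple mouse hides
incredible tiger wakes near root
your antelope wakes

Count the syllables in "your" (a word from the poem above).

1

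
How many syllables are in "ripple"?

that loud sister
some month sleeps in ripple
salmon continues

2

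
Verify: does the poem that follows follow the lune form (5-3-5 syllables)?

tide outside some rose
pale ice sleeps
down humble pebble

Yes

Line 1: "tide outside some rose": 1+2+1+1 = 5 ✓
Line 2: "pale ice sleeps": 1+1+1 = 3 ✓
Line 3: "down humble pebble": 1+2+2 = 5 ✓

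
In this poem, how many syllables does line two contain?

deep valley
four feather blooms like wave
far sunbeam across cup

6

Line two: four(1) + feather(2) + blooms(1) + like(1) + wave(1) = 6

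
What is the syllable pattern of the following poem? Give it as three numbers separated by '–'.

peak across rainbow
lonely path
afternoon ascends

5–3–5

Line 1: "peak across rainbow": 1+2+2 = 5
Line 2: "lonely path": 2+1 = 3
Line 3: "afternoon ascends": 3+2 = 5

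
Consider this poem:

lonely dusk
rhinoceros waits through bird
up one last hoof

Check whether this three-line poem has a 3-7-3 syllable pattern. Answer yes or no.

No

Line 1: "lonely dusk": 2+1 = 3 ✓
Line 2: "rhinoceros waits through bird": 4+1+1+1 = 7 ✓
Line 3: "up one last hoof": 1+1+1+1 = 4 (expected 3)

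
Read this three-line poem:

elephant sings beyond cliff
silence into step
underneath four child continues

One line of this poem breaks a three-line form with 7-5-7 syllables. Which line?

Line 1: "elephant sings beyond cliff": 3+1+2+1 = 7 ✓
Line 2: "silence into step": 2+2+1 = 5 ✓
Line 3: "underneath four child continues": 3+1+1+3 = 8 (expected 7)

Line 3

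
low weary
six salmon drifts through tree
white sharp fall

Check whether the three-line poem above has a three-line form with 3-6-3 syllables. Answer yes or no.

Yes

Line 1: "low weary": 1+2 = 3 ✓
Line 2: "six salmon drifts through tree": 1+2+1+1+1 = 6 ✓
Line 3: "white sharp fall": 1+1+1 = 3 ✓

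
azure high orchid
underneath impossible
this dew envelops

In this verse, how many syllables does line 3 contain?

Line 3: this (1), dew (1), envelops (3) → 5

5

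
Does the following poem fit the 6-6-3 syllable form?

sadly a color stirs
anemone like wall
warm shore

No

Line 1: sadly(2) + a(1) + color(2) + stirs(1) = 6 ✓
Line 2: anemone(4) + like(1) + wall(1) = 6 ✓
Line 3: warm(1) + shore(1) = 2 (expected 3)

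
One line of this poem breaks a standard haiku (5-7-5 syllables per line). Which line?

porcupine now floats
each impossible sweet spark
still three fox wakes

Line 1: porcupine(3) + now(1) + floats(1) = 5 ✓
Line 2: each(1) + impossible(4) + sweet(1) + spark(1) = 7 ✓
Line 3: still(1) + three(1) + fox(1) + wakes(1) = 4 (expected 5)

The third line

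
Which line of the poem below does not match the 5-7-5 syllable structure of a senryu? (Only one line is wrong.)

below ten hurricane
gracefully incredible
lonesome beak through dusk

The first line

Line 1: "below ten hurricane": 2+1+3 = 6 (expected 5)
Line 2: "gracefully incredible": 3+4 = 7 ✓
Line 3: "lonesome beak through dusk": 2+1+1+1 = 5 ✓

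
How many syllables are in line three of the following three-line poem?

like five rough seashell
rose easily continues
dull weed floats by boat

5

Line three: dull(1) + weed(1) + floats(1) + by(1) + boat(1) = 5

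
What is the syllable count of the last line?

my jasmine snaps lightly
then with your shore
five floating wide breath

5

The last line: "five floating wide breath": 1+2+1+1 = 5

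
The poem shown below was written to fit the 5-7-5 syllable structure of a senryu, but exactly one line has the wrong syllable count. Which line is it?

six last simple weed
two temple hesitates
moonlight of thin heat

The second line

Line 1: six (1), last (1), simple (2), weed (1) → 5 ✓
Line 2: two (1), temple (2), hesitates (3) → 6 (expected 7)
Line 3: moonlight (2), of (1), thin (1), heat (1) → 5 ✓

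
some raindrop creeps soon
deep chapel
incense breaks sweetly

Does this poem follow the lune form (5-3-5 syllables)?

Line 1: "some raindrop creeps soon": 1+2+1+1 = 5 ✓
Line 2: "deep chapel": 1+2 = 3 ✓
Line 3: "incense breaks sweetly": 2+1+2 = 5 ✓

Yes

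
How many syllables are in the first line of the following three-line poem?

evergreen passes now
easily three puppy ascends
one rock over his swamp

6

The first line: evergreen(3) + passes(2) + now(1) = 6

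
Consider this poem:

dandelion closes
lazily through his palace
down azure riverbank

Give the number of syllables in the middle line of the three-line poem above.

The middle line: "lazily through his palace": 3+1+1+2 = 7

7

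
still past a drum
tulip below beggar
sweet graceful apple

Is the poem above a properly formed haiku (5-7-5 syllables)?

No

Line 1: still (1), past (1), a (1), drum (1) → 4 (expected 5)
Line 2: tulip (2), below (2), beggar (2) → 6 (expected 7)
Line 3: sweet (1), graceful (2), apple (2) → 5 ✓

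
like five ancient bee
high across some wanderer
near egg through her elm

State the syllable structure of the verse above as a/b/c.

Line 1: like (1), five (1), ancient (2), bee (1) → 5
Line 2: high (1), across (2), some (1), wanderer (3) → 7
Line 3: near (1), egg (1), through (1), her (1), elm (1) → 5

5/7/5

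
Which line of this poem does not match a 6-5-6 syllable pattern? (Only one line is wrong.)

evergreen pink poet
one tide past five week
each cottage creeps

Line 1: "evergreen pink poet": 3+1+2 = 6 ✓
Line 2: "one tide past five week": 1+1+1+1+1 = 5 ✓
Line 3: "each cottage creeps": 1+2+1 = 4 (expected 6)

The third line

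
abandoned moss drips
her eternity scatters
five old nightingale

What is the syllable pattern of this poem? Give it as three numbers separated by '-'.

5-7-5

Line 1: abandoned(3) + moss(1) + drips(1) = 5
Line 2: her(1) + eternity(4) + scatters(2) = 7
Line 3: five(1) + old(1) + nightingale(3) = 5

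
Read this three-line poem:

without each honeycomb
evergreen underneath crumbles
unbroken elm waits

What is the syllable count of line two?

8

Line two: evergreen(3) + underneath(3) + crumbles(2) = 8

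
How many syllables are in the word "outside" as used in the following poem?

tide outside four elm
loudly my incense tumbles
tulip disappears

2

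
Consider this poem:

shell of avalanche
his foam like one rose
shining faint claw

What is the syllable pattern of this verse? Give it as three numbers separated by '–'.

5–5–4

Line 1: "shell of avalanche": 1+1+3 = 5
Line 2: "his foam like one rose": 1+1+1+1+1 = 5
Line 3: "shining faint claw": 2+1+1 = 4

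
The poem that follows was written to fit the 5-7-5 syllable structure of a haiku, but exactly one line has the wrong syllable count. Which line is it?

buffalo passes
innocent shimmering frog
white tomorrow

Line 3

Line 1: buffalo (3), passes (2) → 5 ✓
Line 2: innocent (3), shimmering (3), frog (1) → 7 ✓
Line 3: white (1), tomorrow (3) → 4 (expected 5)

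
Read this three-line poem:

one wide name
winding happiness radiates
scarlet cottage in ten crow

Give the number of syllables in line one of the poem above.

3

Line one: one (1), wide (1), name (1) → 3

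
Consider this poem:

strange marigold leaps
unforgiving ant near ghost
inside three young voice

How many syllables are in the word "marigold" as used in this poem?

"marigold" has 3 syllables.

3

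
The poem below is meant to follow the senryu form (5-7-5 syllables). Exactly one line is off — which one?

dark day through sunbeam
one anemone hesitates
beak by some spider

Line 1: dark(1) + day(1) + through(1) + sunbeam(2) = 5 ✓
Line 2: one(1) + anemone(4) + hesitates(3) = 8 (expected 7)
Line 3: beak(1) + by(1) + some(1) + spider(2) = 5 ✓

Line 2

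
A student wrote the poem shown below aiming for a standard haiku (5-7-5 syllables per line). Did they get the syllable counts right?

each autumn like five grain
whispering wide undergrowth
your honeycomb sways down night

No

Line 1: each (1), autumn (2), like (1), five (1), grain (1) → 6 (expected 5)
Line 2: whispering (3), wide (1), undergrowth (3) → 7 ✓
Line 3: your (1), honeycomb (3), sways (1), down (1), night (1) → 7 (expected 5)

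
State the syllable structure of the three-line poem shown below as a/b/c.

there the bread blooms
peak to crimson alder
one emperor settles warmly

4/6/8

Line 1: there(1) + the(1) + bread(1) + blooms(1) = 4
Line 2: peak(1) + to(1) + crimson(2) + alder(2) = 6
Line 3: one(1) + emperor(3) + settles(2) + warmly(2) = 8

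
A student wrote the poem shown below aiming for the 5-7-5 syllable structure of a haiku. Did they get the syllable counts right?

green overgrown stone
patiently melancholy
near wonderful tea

Line 1: green (1), overgrown (3), stone (1) → 5 ✓
Line 2: patiently (3), melancholy (4) → 7 ✓
Line 3: near (1), wonderful (3), tea (1) → 5 ✓

Yes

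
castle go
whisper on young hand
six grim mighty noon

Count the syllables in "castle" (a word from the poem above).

2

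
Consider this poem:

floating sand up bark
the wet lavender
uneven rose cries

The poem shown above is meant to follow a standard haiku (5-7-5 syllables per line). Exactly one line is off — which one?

Line 1: "floating sand up bark": 2+1+1+1 = 5 ✓
Line 2: "the wet lavender": 1+1+3 = 5 (expected 7)
Line 3: "uneven rose cries": 3+1+1 = 5 ✓

The second line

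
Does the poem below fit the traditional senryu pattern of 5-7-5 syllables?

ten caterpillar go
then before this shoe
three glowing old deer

Line 1: "ten caterpillar go": 1+4+1 = 6 (expected 5)
Line 2: "then before this shoe": 1+2+1+1 = 5 (expected 7)
Line 3: "three glowing old deer": 1+2+1+1 = 5 ✓

No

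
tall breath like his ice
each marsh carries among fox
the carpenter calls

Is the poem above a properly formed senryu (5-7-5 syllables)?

Yes

Line 1: tall(1) + breath(1) + like(1) + his(1) + ice(1) = 5 ✓
Line 2: each(1) + marsh(1) + carries(2) + among(2) + fox(1) = 7 ✓
Line 3: the(1) + carpenter(3) + calls(1) = 5 ✓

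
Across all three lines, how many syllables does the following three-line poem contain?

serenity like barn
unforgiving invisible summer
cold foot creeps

19

Line 1: "serenity like barn": 4+1+1 = 6
Line 2: "unforgiving invisible summer": 4+4+2 = 10
Line 3: "cold foot creeps": 1+1+1 = 3
Total: 6 + 10 + 3 = 19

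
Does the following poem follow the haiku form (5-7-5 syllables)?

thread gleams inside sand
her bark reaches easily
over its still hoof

Yes

Line 1: "thread gleams inside sand": 1+1+2+1 = 5 ✓
Line 2: "her bark reaches easily": 1+1+2+3 = 7 ✓
Line 3: "over its still hoof": 2+1+1+1 = 5 ✓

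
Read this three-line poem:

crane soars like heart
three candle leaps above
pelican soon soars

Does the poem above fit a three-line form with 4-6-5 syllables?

Yes

Line 1: "crane soars like heart": 1+1+1+1 = 4 ✓
Line 2: "three candle leaps above": 1+2+1+2 = 6 ✓
Line 3: "pelican soon soars": 3+1+1 = 5 ✓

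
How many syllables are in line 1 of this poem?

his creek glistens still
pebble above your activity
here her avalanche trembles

5

Line 1: "his creek glistens still": 1+1+2+1 = 5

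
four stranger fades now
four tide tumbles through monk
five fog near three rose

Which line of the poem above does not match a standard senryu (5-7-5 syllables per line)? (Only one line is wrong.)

Line 1: "four stranger fades now": 1+2+1+1 = 5 ✓
Line 2: "four tide tumbles through monk": 1+1+2+1+1 = 6 (expected 7)
Line 3: "five fog near three rose": 1+1+1+1+1 = 5 ✓

Line 2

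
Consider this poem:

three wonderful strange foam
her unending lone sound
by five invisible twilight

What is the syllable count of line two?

6

Line two: "her unending lone sound": 1+3+1+1 = 6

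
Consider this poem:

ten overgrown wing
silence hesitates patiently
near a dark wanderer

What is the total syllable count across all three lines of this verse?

Line 1: ten (1), overgrown (3), wing (1) → 5
Line 2: silence (2), hesitates (3), patiently (3) → 8
Line 3: near (1), a (1), dark (1), wanderer (3) → 6
Total: 5 + 8 + 6 = 19

19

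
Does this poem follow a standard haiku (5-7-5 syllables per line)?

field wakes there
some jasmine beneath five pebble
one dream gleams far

No

Line 1: field (1), wakes (1), there (1) → 3 (expected 5)
Line 2: some (1), jasmine (2), beneath (2), five (1), pebble (2) → 8 (expected 7)
Line 3: one (1), dream (1), gleams (1), far (1) → 4 (expected 5)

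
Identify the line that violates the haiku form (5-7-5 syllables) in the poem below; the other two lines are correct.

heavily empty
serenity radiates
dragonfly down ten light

Line 1: heavily (3), empty (2) → 5 ✓
Line 2: serenity (4), radiates (3) → 7 ✓
Line 3: dragonfly (3), down (1), ten (1), light (1) → 6 (expected 5)

The third line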